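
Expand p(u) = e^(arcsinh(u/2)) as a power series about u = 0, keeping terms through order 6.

u^6/1024 - u^4/128 + u^2/8 + u/2 + 1

Compose series: expand the inner function first, then feed it into the outer expansion.
[u^0] = 1;  [u^1] = 1/2;  [u^2] = 1/8;  [u^3] = 0;  [u^4] = -1/128;  [u^5] = 0;  [u^6] = 1/1024.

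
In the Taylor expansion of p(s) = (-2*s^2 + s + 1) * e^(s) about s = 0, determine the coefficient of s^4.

Distribute the polynomial across the series and collect like powers.
p(0) = 1
p′(0) = 2
p′′(0) = -1
p′′′(0) = -8
p^(4)(0) = -19
So c_4 = p^(4)(0)/4! = -19/24.

-19/24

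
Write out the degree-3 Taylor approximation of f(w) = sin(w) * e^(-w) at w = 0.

Multiply the two series term by term and collect like powers.
[w^0] = 0;  [w^1] = 1;  [w^2] = -1;  [w^3] = 1/3.

w^3/3 - w^2 + w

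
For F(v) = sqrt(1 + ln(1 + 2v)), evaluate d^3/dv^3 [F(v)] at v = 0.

17

Substitute the inner expansion into the outer series and collect powers.
The coefficient of v^3 in the expansion is 17/6, so F′′′(0) = 3! * (17/6) = 17.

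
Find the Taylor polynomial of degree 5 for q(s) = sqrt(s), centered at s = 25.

7*(s - 25)^5/500000000 - (s - 25)^4/2000000 + (s - 25)^3/50000 - (s - 25)^2/1000 + (s - 25)/10 + 5

Compute the successive derivatives at the expansion point and divide by k!.
q(25) = 5
q′(25) = 1/10
q′′(25) = -1/500
q′′′(25) = 3/25000
q^(4)(25) = -3/250000
q^(5)(25) = 21/12500000
The Taylor polynomial is Σ q^(k)(25)/k! · (s - 25)^k.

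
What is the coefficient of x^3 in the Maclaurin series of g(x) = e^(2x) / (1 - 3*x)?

157/3

Multiply the numerator's expansion by the denominator's geometric series.
g(0) = 1
g′(0) = 5
g′′(0) = 34
g′′′(0) = 314
Dividing each by k! gives the coefficients c_0, ..., c_3.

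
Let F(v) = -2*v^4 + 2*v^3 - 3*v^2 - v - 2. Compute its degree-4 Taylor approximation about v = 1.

Use the known series and substitute for the argument.
[(v - 1)^0] = -6;  [(v - 1)^1] = -9;  [(v - 1)^2] = -9;  [(v - 1)^3] = -6;  [(v - 1)^4] = -2.

-2*(v - 1)^4 - 6*(v - 1)^3 - 9*(v - 1)^2 - 9*(v - 1) - 6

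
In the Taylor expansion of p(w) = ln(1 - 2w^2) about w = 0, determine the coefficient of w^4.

p(0) = 0
p′(0) = 0
p′′(0) = -4
p′′′(0) = 0
p^(4)(0) = -48
Then c_k = p^(k)(0)/k! gives each Taylor coefficient.

-2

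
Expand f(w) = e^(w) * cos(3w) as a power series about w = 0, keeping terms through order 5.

79*w^5/30 + 7*w^4/6 - 13*w^3/3 - 4*w^2 + w + 1

Write out both Maclaurin series and multiply, keeping only the needed powers.
[w^0] = 1;  [w^1] = 1;  [w^2] = -4;  [w^3] = -13/3;  [w^4] = 7/6;  [w^5] = 79/30.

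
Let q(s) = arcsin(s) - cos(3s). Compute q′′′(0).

Add the two expansions coefficient-wise.
The coefficient of s^3 in the expansion is 1/6, so q′′′(0) = 3! * (1/6) = 1.

1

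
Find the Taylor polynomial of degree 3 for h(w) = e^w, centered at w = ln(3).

h(ln(3)) = 3
h′(ln(3)) = 3
h′′(ln(3)) = 3
h′′′(ln(3)) = 3
The Taylor polynomial is Σ h^(k)(ln(3))/k! · (w - ln(3))^k.

(w - ln(3))^3/2 + 3*(w - ln(3))^2/2 + 3*(w - ln(3)) + 3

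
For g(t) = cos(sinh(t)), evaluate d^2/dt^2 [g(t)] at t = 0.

-1

Substitute the inner expansion into the outer series and collect powers.
The coefficient of t^2 in the expansion is -1/2, so g′′(0) = 2! * (-1/2) = -1.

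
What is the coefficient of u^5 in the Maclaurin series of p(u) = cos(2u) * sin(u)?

Take the Cauchy product of the two expansions.
p(0) = 0
p′(0) = 1
p′′(0) = 0
p′′′(0) = -13
p^(4)(0) = 0
p^(5)(0) = 121
Dividing each by k! gives the coefficients c_0, ..., c_5.

121/120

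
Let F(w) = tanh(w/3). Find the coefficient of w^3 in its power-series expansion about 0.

-1/81

F(0) = 0
F′(0) = 1/3
F′′(0) = 0
F′′′(0) = -2/27
So c_3 = F′′′(0)/3! = -1/81.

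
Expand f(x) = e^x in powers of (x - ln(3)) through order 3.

[(x - ln(3))^0] = 3;  [(x - ln(3))^1] = 3;  [(x - ln(3))^2] = 3/2;  [(x - ln(3))^3] = 1/2.

(x - ln(3))^3/2 + 3*(x - ln(3))^2/2 + 3*(x - ln(3)) + 3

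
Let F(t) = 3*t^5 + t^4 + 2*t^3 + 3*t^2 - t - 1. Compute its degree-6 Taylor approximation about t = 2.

Use the known series and substitute for the argument.
[(t - 2)^0] = 137;  [(t - 2)^1] = 307;  [(t - 2)^2] = 279;  [(t - 2)^3] = 130;  [(t - 2)^4] = 31;  [(t - 2)^5] = 3;  [(t - 2)^6] = 0.

3*(t - 2)^5 + 31*(t - 2)^4 + 130*(t - 2)^3 + 279*(t - 2)^2 + 307*(t - 2) + 137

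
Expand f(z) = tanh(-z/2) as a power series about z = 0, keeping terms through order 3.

f(0) = 0
f′(0) = -1/2
f′′(0) = 0
f′′′(0) = 1/4

z^3/24 - z/2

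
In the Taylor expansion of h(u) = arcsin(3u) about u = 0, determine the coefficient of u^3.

h(0) = 0
h′(0) = 3
h′′(0) = 0
h′′′(0) = 27
Then c_k = h^(k)(0)/k! gives each Taylor coefficient.

9/2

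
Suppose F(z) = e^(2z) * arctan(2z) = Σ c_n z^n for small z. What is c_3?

4/3

Expand each factor separately, then convolve coefficients.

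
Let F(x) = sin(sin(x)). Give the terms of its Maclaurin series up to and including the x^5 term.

Let u equal the inner series; expand the outer function in u and truncate.
F(0) = 0
F′(0) = 1
F′′(0) = 0
F′′′(0) = -2
F^(4)(0) = 0
F^(5)(0) = 12
The Taylor polynomial is Σ F^(k)(0)/k! · x^k.

x^5/10 - x^3/3 + x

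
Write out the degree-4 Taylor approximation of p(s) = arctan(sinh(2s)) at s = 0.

Let u equal the inner series; expand the outer function in u and truncate.
[s^0] = 0;  [s^1] = 2;  [s^2] = 0;  [s^3] = -4/3;  [s^4] = 0.

-4*s^3/3 + 2*s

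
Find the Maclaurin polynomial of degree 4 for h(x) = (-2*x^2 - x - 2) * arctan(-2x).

-8*x^4/3 - 4*x^3/3 + 2*x^2 + 4*x

Shift and add copies of the series according to the polynomial's terms.
[x^0] = 0;  [x^1] = 4;  [x^2] = 2;  [x^3] = -4/3;  [x^4] = -8/3.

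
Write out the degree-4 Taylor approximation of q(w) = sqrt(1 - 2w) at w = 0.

Apply the Taylor formula c_k = f^(k)(a)/k!.
[w^0] = 1;  [w^1] = -1;  [w^2] = -1/2;  [w^3] = -1/2;  [w^4] = -5/8.

-5*w^4/8 - w^3/2 - w^2/2 - w + 1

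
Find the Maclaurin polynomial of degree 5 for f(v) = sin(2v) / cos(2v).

64*v^5/15 + 8*v^3/3 + 2*v

Write the quotient as an unknown series and match coefficients against numerator = denominator · series.
f(0) = 0
f′(0) = 2
f′′(0) = 0
f′′′(0) = 16
f^(4)(0) = 0
f^(5)(0) = 512
Dividing each by k! gives the coefficients c_0, ..., c_5.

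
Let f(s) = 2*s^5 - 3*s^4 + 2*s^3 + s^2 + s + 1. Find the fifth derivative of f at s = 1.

Apply the Taylor formula c_k = f^(k)(a)/k!.
The coefficient of (s - 1)^5 in the expansion is 2, so f^(5)(1) = 5! * (2) = 240.

240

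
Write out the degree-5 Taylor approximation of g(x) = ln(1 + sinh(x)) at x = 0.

Plug the Maclaurin series of the inner function into that of the outer and collect terms.
g(0) = 0
g′(0) = 1
g′′(0) = -1
g′′′(0) = 3
g^(4)(0) = -10
g^(5)(0) = 45

3*x^5/8 - 5*x^4/12 + x^3/2 - x^2/2 + x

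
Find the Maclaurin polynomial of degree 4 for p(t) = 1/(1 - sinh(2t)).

Compose series: expand the inner function first, then feed it into the outer expansion.
[t^0] = 1;  [t^1] = 2;  [t^2] = 4;  [t^3] = 28/3;  [t^4] = 64/3.

64*t^4/3 + 28*t^3/3 + 4*t^2 + 2*t + 1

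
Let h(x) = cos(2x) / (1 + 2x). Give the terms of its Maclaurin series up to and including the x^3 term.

-4*x^3 + 2*x^2 - 2*x + 1

Write out both Maclaurin series and multiply, keeping only the needed powers.
h(0) = 1
h′(0) = -2
h′′(0) = 4
h′′′(0) = -24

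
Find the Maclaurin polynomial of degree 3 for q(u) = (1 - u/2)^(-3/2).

35*u^3/128 + 15*u^2/32 + 3*u/4 + 1

[u^0] = 1;  [u^1] = 3/4;  [u^2] = 15/32;  [u^3] = 35/128.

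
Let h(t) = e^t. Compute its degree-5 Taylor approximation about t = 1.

h(1) = e
h′(1) = e
h′′(1) = e
h′′′(1) = e
h^(4)(1) = e
h^(5)(1) = e
The Taylor polynomial is Σ h^(k)(1)/k! · (t - 1)^k.

e*(t - 1)^5/120 + e*(t - 1)^4/24 + e*(t - 1)^3/6 + e*(t - 1)^2/2 + e*(t - 1) + e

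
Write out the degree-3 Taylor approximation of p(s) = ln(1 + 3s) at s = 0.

9*s^3 - 9*s^2/2 + 3*s

Use the known series and substitute for the argument.
p(0) = 0
p′(0) = 3
p′′(0) = -9
p′′′(0) = 54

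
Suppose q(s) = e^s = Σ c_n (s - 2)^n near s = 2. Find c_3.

q(2) = e^(2)
q′(2) = e^(2)
q′′(2) = e^(2)
q′′′(2) = e^(2)
Dividing each by k! gives the coefficients c_0, ..., c_3.

e^(2)/6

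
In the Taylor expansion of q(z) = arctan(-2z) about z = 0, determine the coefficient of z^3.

Differentiate repeatedly and evaluate at the center.
q(0) = 0
q′(0) = -2
q′′(0) = 0
q′′′(0) = 16

8/3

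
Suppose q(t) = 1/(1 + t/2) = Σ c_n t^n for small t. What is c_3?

c_3 = q′′′(0)/3! = -1/8.

-1/8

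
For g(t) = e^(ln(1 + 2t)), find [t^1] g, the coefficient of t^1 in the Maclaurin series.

2

Plug the Maclaurin series of the inner function into that of the outer and collect terms.
g(0) = 1
g′(0) = 2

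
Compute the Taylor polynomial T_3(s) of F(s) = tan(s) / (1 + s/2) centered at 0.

7*s^3/12 - s^2/2 + s

Expand each factor separately, then convolve coefficients.
F(0) = 0
F′(0) = 1
F′′(0) = -1
F′′′(0) = 7/2
The Taylor polynomial is Σ F^(k)(0)/k! · s^k.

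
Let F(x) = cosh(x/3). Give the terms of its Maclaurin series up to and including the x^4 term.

Use the known series and substitute for the argument.
[x^0] = 1;  [x^1] = 0;  [x^2] = 1/18;  [x^3] = 0;  [x^4] = 1/1944.

x^4/1944 + x^2/18 + 1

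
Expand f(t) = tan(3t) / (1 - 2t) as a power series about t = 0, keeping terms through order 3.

Multiply the two series term by term and collect like powers.

21*t^3 + 6*t^2 + 3*t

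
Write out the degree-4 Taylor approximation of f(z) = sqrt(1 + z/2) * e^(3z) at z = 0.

Write out both Maclaurin series and multiply, keeping only the needed powers.

8971*z^4/2048 + 709*z^3/128 + 167*z^2/32 + 13*z/4 + 1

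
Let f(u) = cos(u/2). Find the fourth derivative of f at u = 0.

Compute the successive derivatives at the expansion point and divide by k!.
The coefficient of u^4 in the expansion is 1/384, so f^(4)(0) = 4! * (1/384) = 1/16.

1/16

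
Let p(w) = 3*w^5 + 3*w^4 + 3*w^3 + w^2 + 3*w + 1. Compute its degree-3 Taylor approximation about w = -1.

21*(w + 1)^3 - 20*(w + 1)^2 + 13*(w + 1) - 4

p(-1) = -4
p′(-1) = 13
p′′(-1) = -40
p′′′(-1) = 126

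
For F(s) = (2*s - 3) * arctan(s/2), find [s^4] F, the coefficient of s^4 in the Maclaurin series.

-1/12

Shift and add copies of the series according to the polynomial's terms.
F(0) = 0
F′(0) = -3/2
F′′(0) = 2
F′′′(0) = 3/4
F^(4)(0) = -2
The Taylor polynomial is Σ F^(k)(0)/k! · s^k.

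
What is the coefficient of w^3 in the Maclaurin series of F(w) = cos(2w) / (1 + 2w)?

Multiply the two series term by term and collect like powers.
[w^0] = 1;  [w^1] = -2;  [w^2] = 2;  [w^3] = -4.
So c_3 = F′′′(0)/3! = -4.

-4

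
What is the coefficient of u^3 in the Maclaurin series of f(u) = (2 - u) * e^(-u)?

Shift and add copies of the series according to the polynomial's terms.
[u^0] = 2;  [u^1] = -3;  [u^2] = 2;  [u^3] = -5/6.

-5/6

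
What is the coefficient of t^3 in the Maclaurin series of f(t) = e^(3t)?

[t^0] = 1;  [t^1] = 3;  [t^2] = 9/2;  [t^3] = 9/2.

9/2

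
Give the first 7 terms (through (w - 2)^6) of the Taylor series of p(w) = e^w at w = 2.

(w - 2)^6*e^(2)/720 + (w - 2)^5*e^(2)/120 + (w - 2)^4*e^(2)/24 + (w - 2)^3*e^(2)/6 + (w - 2)^2*e^(2)/2 + (w - 2)*e^(2) + e^(2)

Use the known series and substitute for the argument.
p(2) = e^(2)
p′(2) = e^(2)
p′′(2) = e^(2)
p′′′(2) = e^(2)
p^(4)(2) = e^(2)
p^(5)(2) = e^(2)
p^(6)(2) = e^(2)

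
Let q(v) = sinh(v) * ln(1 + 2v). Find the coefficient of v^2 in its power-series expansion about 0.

Take the Cauchy product of the two expansions.
[v^0] = 0;  [v^1] = 0;  [v^2] = 2.

2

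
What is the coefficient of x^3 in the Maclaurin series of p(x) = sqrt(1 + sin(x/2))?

-1/384

Plug the Maclaurin series of the inner function into that of the outer and collect terms.
p(0) = 1
p′(0) = 1/4
p′′(0) = -1/16
p′′′(0) = -1/64
So c_3 = p′′′(0)/3! = -1/384.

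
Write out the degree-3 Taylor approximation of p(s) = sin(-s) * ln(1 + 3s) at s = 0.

9*s^3/2 - 3*s^2

Write out both Maclaurin series and multiply, keeping only the needed powers.
[s^0] = 0;  [s^1] = 0;  [s^2] = -3;  [s^3] = 9/2.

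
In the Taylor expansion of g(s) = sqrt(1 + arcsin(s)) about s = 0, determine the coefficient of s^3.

Plug the Maclaurin series of the inner function into that of the outer and collect terms.

7/48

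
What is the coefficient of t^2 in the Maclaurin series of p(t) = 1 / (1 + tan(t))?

1

Use the geometric series for the reciprocal, then substitute.
p(0) = 1
p′(0) = -1
p′′(0) = 2
So c_2 = p′′(0)/2! = 1.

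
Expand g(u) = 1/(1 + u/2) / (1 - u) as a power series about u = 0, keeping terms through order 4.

Write out both Maclaurin series and multiply, keeping only the needed powers.

11*u^4/16 + 5*u^3/8 + 3*u^2/4 + u/2 + 1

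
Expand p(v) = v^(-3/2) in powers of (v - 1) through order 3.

-35*(v - 1)^3/16 + 15*(v - 1)^2/8 - 3*(v - 1)/2 + 1

p(1) = 1
p′(1) = -3/2
p′′(1) = 15/4
p′′′(1) = -105/8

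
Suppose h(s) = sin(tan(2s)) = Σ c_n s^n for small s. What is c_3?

4/3

Plug the Maclaurin series of the inner function into that of the outer and collect terms.
h(0) = 0
h′(0) = 2
h′′(0) = 0
h′′′(0) = 8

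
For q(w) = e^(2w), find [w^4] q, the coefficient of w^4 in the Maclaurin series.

2/3

q(0) = 1
q′(0) = 2
q′′(0) = 4
q′′′(0) = 8
q^(4)(0) = 16
So c_4 = q^(4)(0)/4! = 2/3.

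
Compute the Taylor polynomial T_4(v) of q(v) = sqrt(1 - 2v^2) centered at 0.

-v^4/2 - v^2 + 1

Use the known series and substitute for the argument.
q(0) = 1
q′(0) = 0
q′′(0) = -2
q′′′(0) = 0
q^(4)(0) = -12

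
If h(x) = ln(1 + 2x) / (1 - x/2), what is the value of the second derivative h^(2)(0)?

-2

Multiply the two series term by term and collect like powers.
From the series, [x^2] h = -1; multiply by 2! = 2 to get -2.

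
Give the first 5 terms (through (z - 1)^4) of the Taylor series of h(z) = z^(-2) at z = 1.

h(1) = 1
h′(1) = -2
h′′(1) = 6
h′′′(1) = -24
h^(4)(1) = 120

5*(z - 1)^4 - 4*(z - 1)^3 + 3*(z - 1)^2 - 2*(z - 1) + 1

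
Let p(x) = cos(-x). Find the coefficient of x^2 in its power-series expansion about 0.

-1/2

p(0) = 1
p′(0) = 0
p′′(0) = -1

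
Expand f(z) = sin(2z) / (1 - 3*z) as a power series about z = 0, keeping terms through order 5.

Use 1/(1 - r) = Σ r^k on the denominator, then take the Cauchy product.
[z^0] = 0;  [z^1] = 2;  [z^2] = 6;  [z^3] = 50/3;  [z^4] = 50;  [z^5] = 2254/15.

2254*z^5/15 + 50*z^4 + 50*z^3/3 + 6*z^2 + 2*z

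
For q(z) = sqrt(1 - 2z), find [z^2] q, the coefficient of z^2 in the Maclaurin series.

[z^0] = 1;  [z^1] = -1;  [z^2] = -1/2.
So c_2 = q′′(0)/2! = -1/2.

-1/2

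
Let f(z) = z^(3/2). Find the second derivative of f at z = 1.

3/4

The coefficient of (z - 1)^2 in the expansion is 3/8, so f′′(1) = 2! * (3/8) = 3/4.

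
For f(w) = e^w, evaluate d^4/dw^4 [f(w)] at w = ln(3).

3

The coefficient of (w - ln(3))^4 in the expansion is 1/8, so f^(4)(ln(3)) = 4! * (1/8) = 3.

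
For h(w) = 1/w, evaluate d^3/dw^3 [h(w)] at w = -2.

-3/8

Differentiate repeatedly and evaluate at the center.
The coefficient of (w + 2)^3 in the expansion is -1/16, so h′′′(-2) = 3! * (-1/16) = -3/8.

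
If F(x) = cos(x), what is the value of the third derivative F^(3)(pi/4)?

Apply the Taylor formula c_k = f^(k)(a)/k!.
From the series, [(x - pi/4)^3] F = sqrt(2)/12; multiply by 3! = 6 to get sqrt(2)/2.

sqrt(2)/2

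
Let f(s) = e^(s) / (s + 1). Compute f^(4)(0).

9

Multiply the numerator's expansion by the denominator's geometric series.
The coefficient of s^4 in the expansion is 3/8, so f^(4)(0) = 4! * (3/8) = 9.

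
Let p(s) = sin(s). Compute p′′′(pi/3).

-1/2

The coefficient of (s - pi/3)^3 in the expansion is -1/12, so p′′′(pi/3) = 3! * (-1/12) = -1/2.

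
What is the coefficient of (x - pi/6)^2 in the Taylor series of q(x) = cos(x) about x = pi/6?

Apply the Taylor formula c_k = f^(k)(a)/k!.
q(pi/6) = sqrt(3)/2
q′(pi/6) = -1/2
q′′(pi/6) = -sqrt(3)/2
The Taylor polynomial is Σ q^(k)(pi/6)/k! · (x - pi/6)^k.

-sqrt(3)/4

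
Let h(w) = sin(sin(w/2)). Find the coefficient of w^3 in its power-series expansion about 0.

-1/24

Substitute the inner expansion into the outer series and collect powers.
[w^0] = 0;  [w^1] = 1/2;  [w^2] = 0;  [w^3] = -1/24.
So c_3 = h′′′(0)/3! = -1/24.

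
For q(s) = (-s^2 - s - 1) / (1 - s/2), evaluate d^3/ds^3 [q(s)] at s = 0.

-21/4

Multiply each power in the prefactor through the base expansion.
The coefficient of s^3 in the expansion is -7/8, so q′′′(0) = 3! * (-7/8) = -21/4.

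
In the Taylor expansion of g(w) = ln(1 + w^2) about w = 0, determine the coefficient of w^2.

g(0) = 0
g′(0) = 0
g′′(0) = 2
So c_2 = g′′(0)/2! = 1.

1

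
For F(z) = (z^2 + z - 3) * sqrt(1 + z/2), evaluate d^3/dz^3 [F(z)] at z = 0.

75/64

Multiply each power in the prefactor through the base expansion.
The coefficient of z^3 in the expansion is 25/128, so F′′′(0) = 3! * (25/128) = 75/64.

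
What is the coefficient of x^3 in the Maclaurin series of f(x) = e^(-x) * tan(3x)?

21/2

Write out both Maclaurin series and multiply, keeping only the needed powers.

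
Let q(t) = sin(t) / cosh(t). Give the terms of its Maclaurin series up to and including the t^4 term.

Write the quotient as an unknown series and match coefficients against numerator = denominator · series.
q(0) = 0
q′(0) = 1
q′′(0) = 0
q′′′(0) = -4
q^(4)(0) = 0

-2*t^3/3 + t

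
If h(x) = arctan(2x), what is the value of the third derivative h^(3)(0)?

-16

Compute the successive derivatives at the expansion point and divide by k!.
The coefficient of x^3 in the expansion is -8/3, so h′′′(0) = 3! * (-8/3) = -16.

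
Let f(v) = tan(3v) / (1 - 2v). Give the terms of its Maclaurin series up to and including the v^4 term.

Take the Cauchy product of the two expansions.

42*v^4 + 21*v^3 + 6*v^2 + 3*v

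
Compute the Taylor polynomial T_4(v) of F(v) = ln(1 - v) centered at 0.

-v^4/4 - v^3/3 - v^2/2 - v

Use the known series and substitute for the argument.
[v^0] = 0;  [v^1] = -1;  [v^2] = -1/2;  [v^3] = -1/3;  [v^4] = -1/4.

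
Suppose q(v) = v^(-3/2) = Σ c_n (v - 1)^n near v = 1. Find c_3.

Compute the successive derivatives at the expansion point and divide by k!.
[(v - 1)^0] = 1;  [(v - 1)^1] = -3/2;  [(v - 1)^2] = 15/8;  [(v - 1)^3] = -35/16.

-35/16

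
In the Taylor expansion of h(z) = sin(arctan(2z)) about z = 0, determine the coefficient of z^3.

Substitute the inner expansion into the outer series and collect powers.
h(0) = 0
h′(0) = 2
h′′(0) = 0
h′′′(0) = -24
So c_3 = h′′′(0)/3! = -4.

-4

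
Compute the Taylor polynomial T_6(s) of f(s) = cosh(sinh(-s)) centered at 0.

Substitute the inner expansion into the outer series and collect powers.
[s^0] = 1;  [s^1] = 0;  [s^2] = 1/2;  [s^3] = 0;  [s^4] = 5/24;  [s^5] = 0;  [s^6] = 37/720.

37*s^6/720 + 5*s^4/24 + s^2/2 + 1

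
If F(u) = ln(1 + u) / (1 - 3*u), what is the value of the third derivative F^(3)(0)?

47

Multiply the numerator's expansion by the denominator's geometric series.
The coefficient of u^3 in the expansion is 47/6, so F′′′(0) = 3! * (47/6) = 47.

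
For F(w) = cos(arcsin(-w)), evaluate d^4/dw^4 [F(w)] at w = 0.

-3

Let u equal the inner series; expand the outer function in u and truncate.
From the series, [w^4] F = -1/8; multiply by 4! = 24 to get -3.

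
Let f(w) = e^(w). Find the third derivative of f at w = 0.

1

The coefficient of w^3 in the expansion is 1/6, so f′′′(0) = 3! * (1/6) = 1.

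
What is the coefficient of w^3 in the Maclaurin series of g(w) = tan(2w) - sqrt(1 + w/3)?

1151/432

Add the two expansions coefficient-wise.
[w^0] = -1;  [w^1] = 11/6;  [w^2] = 1/72;  [w^3] = 1151/432.
So c_3 = g′′′(0)/3! = 1151/432.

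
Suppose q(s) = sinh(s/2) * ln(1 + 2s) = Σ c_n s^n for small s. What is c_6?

Expand each factor separately, then convolve coefficients.
q(0) = 0
q′(0) = 0
q′′(0) = 2
q′′′(0) = -6
q^(4)(0) = 33
q^(5)(0) = -245
q^(6)(0) = 18755/8
So c_6 = q^(6)(0)/6! = 3751/1152.

3751/1152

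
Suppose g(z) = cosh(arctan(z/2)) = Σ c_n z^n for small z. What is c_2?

1/8

Compose series: expand the inner function first, then feed it into the outer expansion.
[z^0] = 1;  [z^1] = 0;  [z^2] = 1/8.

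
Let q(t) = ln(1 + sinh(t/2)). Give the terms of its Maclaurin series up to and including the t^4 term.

-5*t^4/192 + t^3/16 - t^2/8 + t/2

Compose series: expand the inner function first, then feed it into the outer expansion.
q(0) = 0
q′(0) = 1/2
q′′(0) = -1/4
q′′′(0) = 3/8
q^(4)(0) = -5/8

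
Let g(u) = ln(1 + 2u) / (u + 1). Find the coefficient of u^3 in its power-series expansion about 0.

20/3

Multiply the numerator's expansion by the denominator's geometric series.
So c_3 = g′′′(0)/3! = 20/3.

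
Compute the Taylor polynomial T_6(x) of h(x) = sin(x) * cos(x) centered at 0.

Multiply the two series term by term and collect like powers.
[x^0] = 0;  [x^1] = 1;  [x^2] = 0;  [x^3] = -2/3;  [x^4] = 0;  [x^5] = 2/15;  [x^6] = 0.

2*x^5/15 - 2*x^3/3 + x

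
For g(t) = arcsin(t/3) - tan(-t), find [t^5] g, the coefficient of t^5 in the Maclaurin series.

433/3240

Expand each term separately and add.
[t^0] = 0;  [t^1] = 4/3;  [t^2] = 0;  [t^3] = 55/162;  [t^4] = 0;  [t^5] = 433/3240.
So c_5 = g^(5)(0)/5! = 433/3240.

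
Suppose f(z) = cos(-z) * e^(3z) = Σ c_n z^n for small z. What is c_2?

Write out both Maclaurin series and multiply, keeping only the needed powers.

4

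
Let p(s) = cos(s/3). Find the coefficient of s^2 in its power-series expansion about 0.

-1/18

Compute the successive derivatives at the expansion point and divide by k!.
p(0) = 1
p′(0) = 0
p′′(0) = -1/9
The Taylor polynomial is Σ p^(k)(0)/k! · s^k.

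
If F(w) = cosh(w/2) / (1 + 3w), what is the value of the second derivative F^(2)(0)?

73/4

Multiply the two series term by term and collect like powers.
From the series, [w^2] F = 73/8; multiply by 2! = 2 to get 73/4.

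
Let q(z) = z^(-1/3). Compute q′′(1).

4/9

From the series, [(z - 1)^2] q = 2/9; multiply by 2! = 2 to get 4/9.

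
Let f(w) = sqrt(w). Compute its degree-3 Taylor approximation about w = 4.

(w - 4)^3/512 - (w - 4)^2/64 + (w - 4)/4 + 2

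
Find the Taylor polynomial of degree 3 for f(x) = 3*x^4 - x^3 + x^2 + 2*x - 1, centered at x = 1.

f(1) = 4
f′(1) = 13
f′′(1) = 32
f′′′(1) = 66

11*(x - 1)^3 + 16*(x - 1)^2 + 13*(x - 1) + 4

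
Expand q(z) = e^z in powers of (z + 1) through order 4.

q(-1) = e^(-1)
q′(-1) = e^(-1)
q′′(-1) = e^(-1)
q′′′(-1) = e^(-1)
q^(4)(-1) = e^(-1)
The Taylor polynomial is Σ q^(k)(-1)/k! · (z + 1)^k.

(z + 1)^4*e^(-1)/24 + (z + 1)^3*e^(-1)/6 + (z + 1)^2*e^(-1)/2 + (z + 1)*e^(-1) + e^(-1)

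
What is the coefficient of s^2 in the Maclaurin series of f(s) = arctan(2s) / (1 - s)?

2

Expand 1/(denominator) as a geometric series and multiply by the numerator's series.
f(0) = 0
f′(0) = 2
f′′(0) = 4
Then c_k = f^(k)(0)/k! gives each Taylor coefficient.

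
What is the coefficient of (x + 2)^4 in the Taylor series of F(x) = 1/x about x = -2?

-1/32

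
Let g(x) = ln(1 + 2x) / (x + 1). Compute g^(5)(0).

2048

Expand 1/(denominator) as a geometric series and multiply by the numerator's series.
The coefficient of x^5 in the expansion is 256/15, so g^(5)(0) = 5! * (256/15) = 2048.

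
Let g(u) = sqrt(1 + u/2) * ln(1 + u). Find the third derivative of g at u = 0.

17/16

Expand each factor separately, then convolve coefficients.
The coefficient of u^3 in the expansion is 17/96, so g′′′(0) = 3! * (17/96) = 17/16.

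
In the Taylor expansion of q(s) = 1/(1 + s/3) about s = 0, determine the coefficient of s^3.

q(0) = 1
q′(0) = -1/3
q′′(0) = 2/9
q′′′(0) = -2/9

-1/27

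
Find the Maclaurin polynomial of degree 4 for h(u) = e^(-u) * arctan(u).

u^4/6 + u^3/6 - u^2 + u

Expand each factor separately, then convolve coefficients.
h(0) = 0
h′(0) = 1
h′′(0) = -2
h′′′(0) = 1
h^(4)(0) = 4
Dividing each by k! gives the coefficients c_0, ..., c_4.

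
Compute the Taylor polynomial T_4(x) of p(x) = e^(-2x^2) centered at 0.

2*x^4 - 2*x^2 + 1

Use the known series and substitute for the argument.
p(0) = 1
p′(0) = 0
p′′(0) = -4
p′′′(0) = 0
p^(4)(0) = 48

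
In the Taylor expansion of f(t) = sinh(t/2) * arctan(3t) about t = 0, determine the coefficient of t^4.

-71/16

Write out both Maclaurin series and multiply, keeping only the needed powers.
f(0) = 0
f′(0) = 0
f′′(0) = 3
f′′′(0) = 0
f^(4)(0) = -213/2
So c_4 = f^(4)(0)/4! = -71/16.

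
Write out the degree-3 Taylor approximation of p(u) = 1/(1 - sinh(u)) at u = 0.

7*u^3/6 + u^2 + u + 1

Let u equal the inner series; expand the outer function in u and truncate.
p(0) = 1
p′(0) = 1
p′′(0) = 2
p′′′(0) = 7
Then c_k = p^(k)(0)/k! gives each Taylor coefficient.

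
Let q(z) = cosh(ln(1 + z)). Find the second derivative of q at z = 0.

1

Substitute the inner expansion into the outer series and collect powers.
The coefficient of z^2 in the expansion is 1/2, so q′′(0) = 2! * (1/2) = 1.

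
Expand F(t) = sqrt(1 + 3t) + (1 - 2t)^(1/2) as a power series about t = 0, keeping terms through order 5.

Add the two expansions coefficient-wise.
F(0) = 2
F′(0) = 1/2
F′′(0) = -13/4
F′′′(0) = 57/8
F^(4)(0) = -243*2^(18/175)*3^(3/35)*5^(12/25)*7^(159/175)/40
F^(5)(0) = 22155/32

1477*t^5/256 - 485*t^4/128 + 19*t^3/16 - 13*t^2/8 + t/2 + 2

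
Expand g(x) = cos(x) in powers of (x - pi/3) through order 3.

sqrt(3)*(x - pi/3)^3/12 - (x - pi/3)^2/4 - sqrt(3)*(x - pi/3)/2 + 1/2

Differentiate repeatedly and evaluate at the center.
g(pi/3) = 1/2
g′(pi/3) = -sqrt(3)/2
g′′(pi/3) = -1/2
g′′′(pi/3) = sqrt(3)/2
Then c_k = g^(k)(pi/3)/k! gives each Taylor coefficient.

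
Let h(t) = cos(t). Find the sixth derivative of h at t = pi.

The coefficient of (t - pi)^6 in the expansion is 1/720, so h^(6)(pi) = 6! * (1/720) = 1.

1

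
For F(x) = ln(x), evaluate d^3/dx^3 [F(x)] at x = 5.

Use the known series and substitute for the argument.
From the series, [(x - 5)^3] F = 1/375; multiply by 3! = 6 to get 2/125.

2/125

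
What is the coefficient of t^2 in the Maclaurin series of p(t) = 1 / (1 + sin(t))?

Use the geometric series for the reciprocal, then substitute.
[t^0] = 1;  [t^1] = -1;  [t^2] = 1.

1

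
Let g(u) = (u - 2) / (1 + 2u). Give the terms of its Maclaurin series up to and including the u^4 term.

Shift and add copies of the series according to the polynomial's terms.
g(0) = -2
g′(0) = 5
g′′(0) = -20
g′′′(0) = 120
g^(4)(0) = -960

-40*u^4 + 20*u^3 - 10*u^2 + 5*u - 2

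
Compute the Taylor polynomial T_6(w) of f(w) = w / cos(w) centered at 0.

Write the quotient as an unknown series and match coefficients against numerator = denominator · series.
f(0) = 0
f′(0) = 1
f′′(0) = 0
f′′′(0) = 3
f^(4)(0) = 0
f^(5)(0) = 25
f^(6)(0) = 0

5*w^5/24 + w^3/2 + w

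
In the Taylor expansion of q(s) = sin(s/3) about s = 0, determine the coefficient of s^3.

q(0) = 0
q′(0) = 1/3
q′′(0) = 0
q′′′(0) = -1/27
Then c_k = q^(k)(0)/k! gives each Taylor coefficient.

-1/162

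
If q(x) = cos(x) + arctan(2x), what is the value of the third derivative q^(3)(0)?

Expand each term separately and add.
The coefficient of x^3 in the expansion is -8/3, so q′′′(0) = 3! * (-8/3) = -16.

-16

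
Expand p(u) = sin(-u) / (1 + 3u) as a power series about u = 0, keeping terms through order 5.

Multiply the two series term by term and collect like powers.
p(0) = 0
p′(0) = -1
p′′(0) = 6
p′′′(0) = -53
p^(4)(0) = 636
p^(5)(0) = -9541
The Taylor polynomial is Σ p^(k)(0)/k! · u^k.

-9541*u^5/120 + 53*u^4/2 - 53*u^3/6 + 3*u^2 - u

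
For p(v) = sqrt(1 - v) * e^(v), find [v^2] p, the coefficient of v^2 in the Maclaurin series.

Take the Cauchy product of the two expansions.
p(0) = 1
p′(0) = 1/2
p′′(0) = -1/4
Then c_k = p^(k)(0)/k! gives each Taylor coefficient.

-1/8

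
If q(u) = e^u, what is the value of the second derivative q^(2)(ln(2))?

Apply the Taylor formula c_k = f^(k)(a)/k!.
The coefficient of (u - ln(2))^2 in the expansion is 1, so q′′(ln(2)) = 2! * (1) = 2.

2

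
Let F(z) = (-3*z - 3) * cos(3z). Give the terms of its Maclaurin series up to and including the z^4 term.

-81*z^4/8 + 27*z^3/2 + 27*z^2/2 - 3*z - 3

Distribute the polynomial across the series and collect like powers.
F(0) = -3
F′(0) = -3
F′′(0) = 27
F′′′(0) = 81
F^(4)(0) = -243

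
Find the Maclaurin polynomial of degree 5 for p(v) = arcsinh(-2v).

Apply the Taylor formula c_k = f^(k)(a)/k!.

-12*v^5/5 + 4*v^3/3 - 2*v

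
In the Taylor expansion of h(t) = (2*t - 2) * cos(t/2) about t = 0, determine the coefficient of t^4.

Distribute the polynomial across the series and collect like powers.
h(0) = -2
h′(0) = 2
h′′(0) = 1/2
h′′′(0) = -3/2
h^(4)(0) = -1/8
The Taylor polynomial is Σ h^(k)(0)/k! · t^k.

-1/192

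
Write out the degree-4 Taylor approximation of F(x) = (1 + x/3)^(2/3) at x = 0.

[x^0] = 1;  [x^1] = 2/9;  [x^2] = -1/81;  [x^3] = 4/2187;  [x^4] = -7/19683.

-7*x^4/19683 + 4*x^3/2187 - x^2/81 + 2*x/9 + 1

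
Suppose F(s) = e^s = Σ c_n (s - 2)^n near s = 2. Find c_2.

e^(2)/2

Compute the successive derivatives at the expansion point and divide by k!.
[(s - 2)^0] = e^(2);  [(s - 2)^1] = e^(2);  [(s - 2)^2] = e^(2)/2.
So c_2 = F′′(2)/2! = e^(2)/2.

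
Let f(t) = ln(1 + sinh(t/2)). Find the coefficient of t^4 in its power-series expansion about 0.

Plug the Maclaurin series of the inner function into that of the outer and collect terms.
[t^0] = 0;  [t^1] = 1/2;  [t^2] = -1/8;  [t^3] = 1/16;  [t^4] = -5/192.

-5/192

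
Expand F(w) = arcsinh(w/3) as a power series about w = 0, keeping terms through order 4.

-w^3/162 + w/3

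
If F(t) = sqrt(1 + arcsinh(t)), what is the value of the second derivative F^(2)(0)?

Plug the Maclaurin series of the inner function into that of the outer and collect terms.
From the series, [t^2] F = -1/8; multiply by 2! = 2 to get -1/4.

-1/4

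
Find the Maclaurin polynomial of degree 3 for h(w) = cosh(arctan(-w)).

Plug the Maclaurin series of the inner function into that of the outer and collect terms.
[w^0] = 1;  [w^1] = 0;  [w^2] = 1/2;  [w^3] = 0.

w^2/2 + 1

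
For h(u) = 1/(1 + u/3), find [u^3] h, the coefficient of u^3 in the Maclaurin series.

Use the known series and substitute for the argument.

-1/27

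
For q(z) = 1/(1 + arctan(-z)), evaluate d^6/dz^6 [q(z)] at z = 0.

128

Let u equal the inner series; expand the outer function in u and truncate.
The coefficient of z^6 in the expansion is 8/45, so q^(6)(0) = 6! * (8/45) = 128.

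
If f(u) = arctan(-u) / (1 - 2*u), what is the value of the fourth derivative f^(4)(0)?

-176

Multiply the numerator's expansion by the denominator's geometric series.
The coefficient of u^4 in the expansion is -22/3, so f^(4)(0) = 4! * (-22/3) = -176.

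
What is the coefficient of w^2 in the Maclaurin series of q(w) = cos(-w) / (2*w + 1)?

Multiply the numerator's expansion by the denominator's geometric series.
q(0) = 1
q′(0) = -2
q′′(0) = 7

7/2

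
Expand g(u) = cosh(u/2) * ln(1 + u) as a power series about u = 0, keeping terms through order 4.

Expand each factor separately, then convolve coefficients.
[u^0] = 0;  [u^1] = 1;  [u^2] = -1/2;  [u^3] = 11/24;  [u^4] = -5/16.

-5*u^4/16 + 11*u^3/24 - u^2/2 + u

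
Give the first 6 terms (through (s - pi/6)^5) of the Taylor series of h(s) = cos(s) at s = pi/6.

-(s - pi/6)^5/240 + sqrt(3)*(s - pi/6)^4/48 + (s - pi/6)^3/12 - sqrt(3)*(s - pi/6)^2/4 - (s - pi/6)/2 + sqrt(3)/2

Differentiate repeatedly and evaluate at the center.
h(pi/6) = sqrt(3)/2
h′(pi/6) = -1/2
h′′(pi/6) = -sqrt(3)/2
h′′′(pi/6) = 1/2
h^(4)(pi/6) = sqrt(3)/2
h^(5)(pi/6) = -1/2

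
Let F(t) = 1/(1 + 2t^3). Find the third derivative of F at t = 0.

Use the known series and substitute for the argument.
From the series, [t^3] F = -2; multiply by 3! = 6 to get -12.

-12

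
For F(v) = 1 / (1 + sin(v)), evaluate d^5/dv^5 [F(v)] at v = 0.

-61

Write 1/(1+u) = 1 - u + u^2 - u^3 + ... and substitute the series for u.
From the series, [v^5] F = -61/120; multiply by 5! = 120 to get -61.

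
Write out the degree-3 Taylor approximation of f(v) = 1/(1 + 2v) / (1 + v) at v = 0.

-15*v^3 + 7*v^2 - 3*v + 1

Multiply the two series term by term and collect like powers.
[v^0] = 1;  [v^1] = -3;  [v^2] = 7;  [v^3] = -15.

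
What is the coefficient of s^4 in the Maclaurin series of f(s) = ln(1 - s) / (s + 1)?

7/12

Multiply the numerator's expansion by the denominator's geometric series.
[s^0] = 0;  [s^1] = -1;  [s^2] = 1/2;  [s^3] = -5/6;  [s^4] = 7/12.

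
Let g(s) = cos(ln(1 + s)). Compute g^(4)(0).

Let u equal the inner series; expand the outer function in u and truncate.
The coefficient of s^4 in the expansion is -5/12, so g^(4)(0) = 4! * (-5/12) = -10.

-10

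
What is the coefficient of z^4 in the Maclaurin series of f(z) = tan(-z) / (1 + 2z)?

26/3

Take the Cauchy product of the two expansions.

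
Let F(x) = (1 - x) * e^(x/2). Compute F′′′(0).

-5/8

Distribute the polynomial across the series and collect like powers.
From the series, [x^3] F = -5/48; multiply by 3! = 6 to get -5/8.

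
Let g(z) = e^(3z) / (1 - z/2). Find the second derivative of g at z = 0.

25/2

Multiply the two series term by term and collect like powers.
The coefficient of z^2 in the expansion is 25/4, so g′′(0) = 2! * (25/4) = 25/2.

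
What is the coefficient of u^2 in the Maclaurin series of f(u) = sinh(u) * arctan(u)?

Multiply the two series term by term and collect like powers.

1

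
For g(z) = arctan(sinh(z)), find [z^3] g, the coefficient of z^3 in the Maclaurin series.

-1/6

Compose series: expand the inner function first, then feed it into the outer expansion.
[z^0] = 0;  [z^1] = 1;  [z^2] = 0;  [z^3] = -1/6.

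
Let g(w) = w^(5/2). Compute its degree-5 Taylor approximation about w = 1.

g(1) = 1
g′(1) = 5/2
g′′(1) = 15/4
g′′′(1) = 15/8
g^(4)(1) = -15/16
g^(5)(1) = 45/32

3*(w - 1)^5/256 - 5*(w - 1)^4/128 + 5*(w - 1)^3/16 + 15*(w - 1)^2/8 + 5*(w - 1)/2 + 1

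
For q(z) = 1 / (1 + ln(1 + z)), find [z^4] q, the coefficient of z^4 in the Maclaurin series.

11/3

Expand as Σ (-1)^k u^k with u equal to the inner function's series.
q(0) = 1
q′(0) = -1
q′′(0) = 3
q′′′(0) = -14
q^(4)(0) = 88
So c_4 = q^(4)(0)/4! = 11/3.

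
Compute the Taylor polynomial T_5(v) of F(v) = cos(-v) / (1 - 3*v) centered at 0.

Multiply the numerator's expansion by the denominator's geometric series.
F(0) = 1
F′(0) = 3
F′′(0) = 17
F′′′(0) = 153
F^(4)(0) = 1837
F^(5)(0) = 27555
Dividing each by k! gives the coefficients c_0, ..., c_5.

1837*v^5/8 + 1837*v^4/24 + 51*v^3/2 + 17*v^2/2 + 3*v + 1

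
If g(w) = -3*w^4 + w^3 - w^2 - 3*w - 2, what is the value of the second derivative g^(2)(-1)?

-44

The coefficient of (w + 1)^2 in the expansion is -22, so g′′(-1) = 2! * (-22) = -44.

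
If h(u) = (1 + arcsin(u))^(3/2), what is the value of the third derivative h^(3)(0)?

Compose series: expand the inner function first, then feed it into the outer expansion.
From the series, [u^3] h = 3/16; multiply by 3! = 6 to get 9/8.

9/8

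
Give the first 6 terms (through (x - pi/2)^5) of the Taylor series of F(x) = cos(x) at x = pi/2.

-(x - pi/2)^5/120 + (x - pi/2)^3/6 - (x - pi/2)

Compute the successive derivatives at the expansion point and divide by k!.
[(x - pi/2)^0] = 0;  [(x - pi/2)^1] = -1;  [(x - pi/2)^2] = 0;  [(x - pi/2)^3] = 1/6;  [(x - pi/2)^4] = 0;  [(x - pi/2)^5] = -1/120.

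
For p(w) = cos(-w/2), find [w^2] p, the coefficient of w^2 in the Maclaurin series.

p(0) = 1
p′(0) = 0
p′′(0) = -1/4

-1/8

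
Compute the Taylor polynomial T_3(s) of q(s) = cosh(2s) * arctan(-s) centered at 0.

Expand each factor separately, then convolve coefficients.
q(0) = 0
q′(0) = -1
q′′(0) = 0
q′′′(0) = -10
The Taylor polynomial is Σ q^(k)(0)/k! · s^k.

-5*s^3/3 - s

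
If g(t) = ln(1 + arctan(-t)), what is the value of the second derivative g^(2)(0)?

-1

Compose series: expand the inner function first, then feed it into the outer expansion.
The coefficient of t^2 in the expansion is -1/2, so g′′(0) = 2! * (-1/2) = -1.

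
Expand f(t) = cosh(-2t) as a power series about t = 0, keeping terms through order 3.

2*t^2 + 1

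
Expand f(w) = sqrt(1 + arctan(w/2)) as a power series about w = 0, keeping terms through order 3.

-5*w^3/384 - w^2/32 + w/4 + 1

Plug the Maclaurin series of the inner function into that of the outer and collect terms.
[w^0] = 1;  [w^1] = 1/4;  [w^2] = -1/32;  [w^3] = -5/384.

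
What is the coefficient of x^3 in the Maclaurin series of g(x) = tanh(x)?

g(0) = 0
g′(0) = 1
g′′(0) = 0
g′′′(0) = -2
Then c_k = g^(k)(0)/k! gives each Taylor coefficient.

-1/3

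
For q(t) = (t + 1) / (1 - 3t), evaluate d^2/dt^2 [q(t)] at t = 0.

Distribute the polynomial across the series and collect like powers.
The coefficient of t^2 in the expansion is 12, so q′′(0) = 2! * (12) = 24.

24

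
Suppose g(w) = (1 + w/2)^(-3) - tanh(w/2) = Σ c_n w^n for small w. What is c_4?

Add the two expansions coefficient-wise.
g(0) = 1
g′(0) = -2
g′′(0) = 3
g′′′(0) = -29/4
g^(4)(0) = 45/2
So c_4 = g^(4)(0)/4! = 15/16.

15/16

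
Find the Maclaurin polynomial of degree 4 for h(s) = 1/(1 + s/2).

s^4/16 - s^3/8 + s^2/4 - s/2 + 1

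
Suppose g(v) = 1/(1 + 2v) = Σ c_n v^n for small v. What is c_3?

-8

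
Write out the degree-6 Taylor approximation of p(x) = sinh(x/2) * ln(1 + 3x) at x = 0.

Multiply the two series term by term and collect like powers.
p(0) = 0
p′(0) = 0
p′′(0) = 3
p′′′(0) = -27/2
p^(4)(0) = 219/2
p^(5)(0) = -4905/4
p^(6)(0) = 282105/16

6269*x^6/256 - 327*x^5/32 + 73*x^4/16 - 9*x^3/4 + 3*x^2/2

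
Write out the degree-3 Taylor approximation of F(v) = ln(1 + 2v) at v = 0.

8*v^3/3 - 2*v^2 + 2*v

Differentiate repeatedly and evaluate at the center.
F(0) = 0
F′(0) = 2
F′′(0) = -4
F′′′(0) = 16
Then c_k = F^(k)(0)/k! gives each Taylor coefficient.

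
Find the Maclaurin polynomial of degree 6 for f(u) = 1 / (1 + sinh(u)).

Use the geometric series for the reciprocal, then substitute.
f(0) = 1
f′(0) = -1
f′′(0) = 2
f′′′(0) = -7
f^(4)(0) = 32
f^(5)(0) = -181
f^(6)(0) = 1232

77*u^6/45 - 181*u^5/120 + 4*u^4/3 - 7*u^3/6 + u^2 - u + 1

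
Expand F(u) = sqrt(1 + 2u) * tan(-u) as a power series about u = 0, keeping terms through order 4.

Write out both Maclaurin series and multiply, keeping only the needed powers.
F(0) = 0
F′(0) = -1
F′′(0) = -2
F′′′(0) = 1
F^(4)(0) = -20

-5*u^4/6 + u^3/6 - u^2 - u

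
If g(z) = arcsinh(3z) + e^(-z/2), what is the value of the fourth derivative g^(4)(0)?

Combine the two series term by term.
From the series, [z^4] g = 1/384; multiply by 4! = 24 to get 1/16.

1/16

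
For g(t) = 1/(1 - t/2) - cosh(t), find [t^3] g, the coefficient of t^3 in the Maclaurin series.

1/8

Expand each term separately and add.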